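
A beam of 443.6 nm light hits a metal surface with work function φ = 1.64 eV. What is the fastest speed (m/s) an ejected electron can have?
6.3739e+05 m/s

First, find the maximum kinetic energy:
E_photon = hc/λ = 2.7950 eV
KE_max = E_photon - φ = 2.7950 - 1.64 = 1.1550 eV

Convert to Joules: KE_max = 1.1550 × 1.602×10⁻¹⁹ J = 1.8504e-19 J

Then use KE = ½mv² to find velocity:
v = √(2·KE/m) = √(2 × 1.8504e-19 J / 9.109e-31 kg)
v = 6.3739e+05 m/s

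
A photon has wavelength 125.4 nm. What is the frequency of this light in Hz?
2.3907e+15 Hz

Using the wave equation: c = fλ

Solving for frequency:
f = c/λ = (3×10⁸ m/s) / (125.4×10⁻⁹ m)
f = 2.3907e+15 Hz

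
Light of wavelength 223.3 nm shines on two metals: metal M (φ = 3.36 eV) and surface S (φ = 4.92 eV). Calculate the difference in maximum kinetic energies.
1.5600 eV

Using KE_max = hc/λ - φ for each metal:

Photon energy: E = hc/λ = 5.5524 eV

For metal M (φ₁ = 3.36 eV):
KE₁ = E - φ₁ = 5.5524 - 3.36 = 2.1924 eV

For surface S (φ₂ = 4.92 eV):
KE₂ = E - φ₂ = 5.5524 - 4.92 = 0.6324 eV

Difference:
ΔKE = KE₁ - KE₂ = 2.1924 - 0.6324 = 1.5600 eV

Note: The difference equals the difference in work functions: 4.92 - 3.36 = 1.56 eV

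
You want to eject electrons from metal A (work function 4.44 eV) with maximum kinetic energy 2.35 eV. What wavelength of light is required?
182.60 nm

From Einstein's equation: KE_max = hc/λ - φ

Rearranging for λ:
hc/λ = KE_max + φ
λ = hc/(KE_max + φ)

Required photon energy:
E_photon = KE_max + φ = 2.35 + 4.44 = 6.79 eV

Required wavelength:
λ = hc/E_photon = (6.626×10⁻³⁴)(3×10⁸) / (6.79 × 1.602×10⁻¹⁹)
λ = 182.60 nm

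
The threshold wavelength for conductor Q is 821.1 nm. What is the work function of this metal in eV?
1.51 eV

At the threshold wavelength, photon energy equals work function:
φ = hc/λ₀

Calculating:
φ = (6.626×10⁻³⁴ J·s)(3×10⁸ m/s) / (821.1×10⁻⁹ m)
φ = 1.51 eV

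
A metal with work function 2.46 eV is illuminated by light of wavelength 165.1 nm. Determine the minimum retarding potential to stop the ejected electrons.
5.0496 V

The stopping potential V_s satisfies: eV_s = KE_max

First, find KE_max using Einstein's equation:
E_photon = hc/λ = 7.5096 eV
KE_max = E_photon - φ = 7.5096 - 2.46 = 5.0496 eV

Since eV_s = KE_max:
V_s = KE_max/e = 5.0496 V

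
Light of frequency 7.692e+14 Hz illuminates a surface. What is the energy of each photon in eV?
3.1812 eV

Using E = hf:

E = hf = (6.626×10⁻³⁴ J·s)(7.692e+14 Hz)
E = 3.1812 eV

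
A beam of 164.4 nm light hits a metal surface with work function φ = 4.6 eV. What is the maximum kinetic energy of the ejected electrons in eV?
2.9416 eV

Using Einstein's photoelectric equation: KE_max = hf - φ = hc/λ - φ

First, calculate the photon energy:
E_photon = hc/λ = (6.626×10⁻³⁴ J·s)(3×10⁸ m/s) / (164.4×10⁻⁹ m)
E_photon = 7.5416 eV

Then, the maximum kinetic energy:
KE_max = E_photon - φ = 7.5416 eV - 4.6 eV = 2.9416 eV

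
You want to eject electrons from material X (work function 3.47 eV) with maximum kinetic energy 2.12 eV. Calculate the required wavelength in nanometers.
221.80 nm

From Einstein's equation: KE_max = hc/λ - φ

Rearranging for λ:
hc/λ = KE_max + φ
λ = hc/(KE_max + φ)

Required photon energy:
E_photon = KE_max + φ = 2.12 + 3.47 = 5.59 eV

Required wavelength:
λ = hc/E_photon = (6.626×10⁻³⁴)(3×10⁸) / (5.59 × 1.602×10⁻¹⁹)
λ = 221.80 nm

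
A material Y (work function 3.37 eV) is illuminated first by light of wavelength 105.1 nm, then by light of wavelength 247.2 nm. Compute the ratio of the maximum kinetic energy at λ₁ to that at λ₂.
5.1210

Using Einstein's equation: KE_max = hc/λ - φ

For λ₁ = 105.1 nm:
E₁ = hc/λ₁ = 11.7968 eV
KE₁ = E₁ - φ = 11.7968 - 3.37 = 8.4268 eV

For λ₂ = 247.2 nm:
E₂ = hc/λ₂ = 5.0155 eV
KE₂ = E₂ - φ = 5.0155 - 3.37 = 1.6455 eV

Ratio: KE₁/KE₂ = 8.4268/1.6455 = 5.1210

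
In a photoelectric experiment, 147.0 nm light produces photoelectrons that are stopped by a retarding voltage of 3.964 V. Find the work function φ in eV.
4.47 eV

The stopping potential gives the maximum kinetic energy: KE_max = eV_s = 3.964 eV

From Einstein's photoelectric equation: KE_max = hc/λ - φ
Rearranging: φ = hc/λ - KE_max

Calculate photon energy:
E_photon = hc/λ = (6.626×10⁻³⁴ J·s)(3×10⁸ m/s) / (147.0×10⁻⁹ m) = 8.4343 eV

Therefore:
φ = 8.4343 - 3.964 = 4.47 eV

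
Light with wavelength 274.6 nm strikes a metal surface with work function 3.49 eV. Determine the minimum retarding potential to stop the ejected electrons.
1.0251 V

The stopping potential V_s satisfies: eV_s = KE_max

First, find KE_max using Einstein's equation:
E_photon = hc/λ = 4.5151 eV
KE_max = E_photon - φ = 4.5151 - 3.49 = 1.0251 eV

Since eV_s = KE_max:
V_s = KE_max/e = 1.0251 V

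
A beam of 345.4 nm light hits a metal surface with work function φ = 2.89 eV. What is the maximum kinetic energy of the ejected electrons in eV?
0.6996 eV

Using Einstein's photoelectric equation: KE_max = hf - φ = hc/λ - φ

First, calculate the photon energy:
E_photon = hc/λ = (6.626×10⁻³⁴ J·s)(3×10⁸ m/s) / (345.4×10⁻⁹ m)
E_photon = 3.5896 eV

Then, the maximum kinetic energy:
KE_max = E_photon - φ = 3.5896 eV - 2.89 eV = 0.6996 eV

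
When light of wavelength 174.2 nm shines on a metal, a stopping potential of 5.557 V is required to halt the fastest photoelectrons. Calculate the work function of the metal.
1.56 eV

The stopping potential gives the maximum kinetic energy: KE_max = eV_s = 5.557 eV

From Einstein's photoelectric equation: KE_max = hc/λ - φ
Rearranging: φ = hc/λ - KE_max

Calculate photon energy:
E_photon = hc/λ = (6.626×10⁻³⁴ J·s)(3×10⁸ m/s) / (174.2×10⁻⁹ m) = 7.1173 eV

Therefore:
φ = 7.1173 - 5.557 = 1.56 eV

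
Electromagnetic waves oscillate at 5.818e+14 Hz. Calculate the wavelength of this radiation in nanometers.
515.28 nm

Using the wave equation: c = fλ

Solving for wavelength:
λ = c/f = (3×10⁸ m/s) / (5.818e+14 Hz)
λ = 515.28 nm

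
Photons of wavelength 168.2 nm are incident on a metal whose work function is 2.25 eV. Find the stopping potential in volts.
5.1212 V

The stopping potential V_s satisfies: eV_s = KE_max

First, find KE_max using Einstein's equation:
E_photon = hc/λ = 7.3712 eV
KE_max = E_photon - φ = 7.3712 - 2.25 = 5.1212 eV

Since eV_s = KE_max:
V_s = KE_max/e = 5.1212 V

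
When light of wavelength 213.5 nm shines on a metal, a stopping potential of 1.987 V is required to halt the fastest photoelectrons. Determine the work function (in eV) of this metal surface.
3.82 eV

The stopping potential gives the maximum kinetic energy: KE_max = eV_s = 1.987 eV

From Einstein's photoelectric equation: KE_max = hc/λ - φ
Rearranging: φ = hc/λ - KE_max

Calculate photon energy:
E_photon = hc/λ = (6.626×10⁻³⁴ J·s)(3×10⁸ m/s) / (213.5×10⁻⁹ m) = 5.8072 eV

Therefore:
φ = 5.8072 - 1.987 = 3.82 eV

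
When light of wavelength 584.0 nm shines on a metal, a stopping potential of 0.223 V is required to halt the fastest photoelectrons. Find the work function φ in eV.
1.90 eV

The stopping potential gives the maximum kinetic energy: KE_max = eV_s = 0.223 eV

From Einstein's photoelectric equation: KE_max = hc/λ - φ
Rearranging: φ = hc/λ - KE_max

Calculate photon energy:
E_photon = hc/λ = (6.626×10⁻³⁴ J·s)(3×10⁸ m/s) / (584.0×10⁻⁹ m) = 2.1230 eV

Therefore:
φ = 2.1230 - 0.223 = 1.90 eV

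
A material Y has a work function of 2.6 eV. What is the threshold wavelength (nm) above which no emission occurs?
476.86 nm

The threshold wavelength is when the photon energy equals the work function:
hc/λ₀ = φ

Solving for λ₀:
λ₀ = hc/φ = (6.626×10⁻³⁴ J·s)(3×10⁸ m/s) / (2.6 eV × 1.602×10⁻¹⁹ J/eV)
λ₀ = 476.86 nm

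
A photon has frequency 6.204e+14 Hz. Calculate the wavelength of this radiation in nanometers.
483.22 nm

Using the wave equation: c = fλ

Solving for wavelength:
λ = c/f = (3×10⁸ m/s) / (6.204e+14 Hz)
λ = 483.22 nm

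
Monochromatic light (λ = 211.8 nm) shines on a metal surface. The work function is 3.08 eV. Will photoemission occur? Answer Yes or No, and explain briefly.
Yes

For photoemission, the photon energy must exceed the work function.

Photon energy: E = hc/λ = 5.8538 eV
Work function: φ = 3.08 eV

Since E_photon (5.8538 eV) > φ (3.08 eV), photoemission WILL occur.
The threshold wavelength is λ₀ = hc/φ = 402.5 nm.
Since 211.8 nm < 402.5 nm, the light has sufficient energy.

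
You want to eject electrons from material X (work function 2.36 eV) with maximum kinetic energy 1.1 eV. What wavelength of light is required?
358.34 nm

From Einstein's equation: KE_max = hc/λ - φ

Rearranging for λ:
hc/λ = KE_max + φ
λ = hc/(KE_max + φ)

Required photon energy:
E_photon = KE_max + φ = 1.1 + 2.36 = 3.46 eV

Required wavelength:
λ = hc/E_photon = (6.626×10⁻³⁴)(3×10⁸) / (3.46 × 1.602×10⁻¹⁹)
λ = 358.34 nm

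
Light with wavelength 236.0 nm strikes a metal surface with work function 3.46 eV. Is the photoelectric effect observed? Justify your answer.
Yes

For photoemission, the photon energy must exceed the work function.

Photon energy: E = hc/λ = 5.2536 eV
Work function: φ = 3.46 eV

Since E_photon (5.2536 eV) > φ (3.46 eV), photoemission WILL occur.
The threshold wavelength is λ₀ = hc/φ = 358.3 nm.
Since 236.0 nm < 358.3 nm, the light has sufficient energy.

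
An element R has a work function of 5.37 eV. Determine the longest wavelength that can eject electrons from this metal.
230.88 nm

The threshold wavelength is when the photon energy equals the work function:
hc/λ₀ = φ

Solving for λ₀:
λ₀ = hc/φ = (6.626×10⁻³⁴ J·s)(3×10⁸ m/s) / (5.37 eV × 1.602×10⁻¹⁹ J/eV)
λ₀ = 230.88 nm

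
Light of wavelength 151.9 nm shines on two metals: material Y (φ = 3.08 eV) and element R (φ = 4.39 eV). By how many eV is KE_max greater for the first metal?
1.3100 eV

Using KE_max = hc/λ - φ for each metal:

Photon energy: E = hc/λ = 8.1622 eV

For material Y (φ₁ = 3.08 eV):
KE₁ = E - φ₁ = 8.1622 - 3.08 = 5.0822 eV

For element R (φ₂ = 4.39 eV):
KE₂ = E - φ₂ = 8.1622 - 4.39 = 3.7722 eV

Difference:
ΔKE = KE₁ - KE₂ = 5.0822 - 3.7722 = 1.3100 eV

Note: The difference equals the difference in work functions: 4.39 - 3.08 = 1.31 eV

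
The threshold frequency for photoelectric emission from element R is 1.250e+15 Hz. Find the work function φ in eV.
5.17 eV

At the threshold frequency, photon energy equals work function:
φ = hf₀

Calculating:
φ = (6.626×10⁻³⁴ J·s)(1.250e+15 Hz)
φ = 5.17 eV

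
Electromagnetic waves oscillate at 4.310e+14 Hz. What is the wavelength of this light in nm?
695.57 nm

Using the wave equation: c = fλ

Solving for wavelength:
λ = c/f = (3×10⁸ m/s) / (4.310e+14 Hz)
λ = 695.57 nm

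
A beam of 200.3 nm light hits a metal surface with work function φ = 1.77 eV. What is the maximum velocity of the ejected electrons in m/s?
1.2469e+06 m/s

First, find the maximum kinetic energy:
E_photon = hc/λ = 6.1899 eV
KE_max = E_photon - φ = 6.1899 - 1.77 = 4.4199 eV

Convert to Joules: KE_max = 4.4199 × 1.602×10⁻¹⁹ J = 7.0815e-19 J

Then use KE = ½mv² to find velocity:
v = √(2·KE/m) = √(2 × 7.0815e-19 J / 9.109e-31 kg)
v = 1.2469e+06 m/s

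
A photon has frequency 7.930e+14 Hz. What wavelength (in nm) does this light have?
378.05 nm

Using the wave equation: c = fλ

Solving for wavelength:
λ = c/f = (3×10⁸ m/s) / (7.930e+14 Hz)
λ = 378.05 nm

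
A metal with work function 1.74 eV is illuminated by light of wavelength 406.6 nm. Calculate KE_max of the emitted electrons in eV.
1.3093 eV

Using Einstein's photoelectric equation: KE_max = hf - φ = hc/λ - φ

First, calculate the photon energy:
E_photon = hc/λ = (6.626×10⁻³⁴ J·s)(3×10⁸ m/s) / (406.6×10⁻⁹ m)
E_photon = 3.0493 eV

Then, the maximum kinetic energy:
KE_max = E_photon - φ = 3.0493 eV - 1.74 eV = 1.3093 eV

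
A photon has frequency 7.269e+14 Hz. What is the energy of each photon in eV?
3.0062 eV

Using E = hf:

E = hf = (6.626×10⁻³⁴ J·s)(7.269e+14 Hz)
E = 3.0062 eV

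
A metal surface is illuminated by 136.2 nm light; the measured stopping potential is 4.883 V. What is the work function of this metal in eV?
4.22 eV

The stopping potential gives the maximum kinetic energy: KE_max = eV_s = 4.883 eV

From Einstein's photoelectric equation: KE_max = hc/λ - φ
Rearranging: φ = hc/λ - KE_max

Calculate photon energy:
E_photon = hc/λ = (6.626×10⁻³⁴ J·s)(3×10⁸ m/s) / (136.2×10⁻⁹ m) = 9.1031 eV

Therefore:
φ = 9.1031 - 4.883 = 4.22 eV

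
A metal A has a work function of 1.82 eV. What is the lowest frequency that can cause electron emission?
4.4007e+14 Hz

The threshold frequency is when the photon energy equals the work function:
hf₀ = φ

Solving for f₀:
f₀ = φ/h = (1.82 eV × 1.602×10⁻¹⁹ J/eV) / (6.626×10⁻³⁴ J·s)
f₀ = 4.4007e+14 Hz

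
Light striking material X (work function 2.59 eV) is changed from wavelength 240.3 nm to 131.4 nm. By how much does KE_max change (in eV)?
4.2761 eV

Using Einstein's equation: KE_max = hc/λ - φ

For λ₁ = 240.3 nm:
KE₁ = hc/λ₁ - φ = 5.1596 - 2.59 = 2.5696 eV

For λ₂ = 131.4 nm:
KE₂ = hc/λ₂ - φ = 9.4356 - 2.59 = 6.8456 eV

Change in KE:
ΔKE = KE₂ - KE₁ = 6.8456 - 2.5696 = 4.2761 eV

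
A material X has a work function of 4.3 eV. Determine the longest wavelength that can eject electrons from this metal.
288.34 nm

The threshold wavelength is when the photon energy equals the work function:
hc/λ₀ = φ

Solving for λ₀:
λ₀ = hc/φ = (6.626×10⁻³⁴ J·s)(3×10⁸ m/s) / (4.3 eV × 1.602×10⁻¹⁹ J/eV)
λ₀ = 288.34 nm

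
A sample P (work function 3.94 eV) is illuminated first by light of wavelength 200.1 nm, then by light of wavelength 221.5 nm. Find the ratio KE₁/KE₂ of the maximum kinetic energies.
1.3612

Using Einstein's equation: KE_max = hc/λ - φ

For λ₁ = 200.1 nm:
E₁ = hc/λ₁ = 6.1961 eV
KE₁ = E₁ - φ = 6.1961 - 3.94 = 2.2561 eV

For λ₂ = 221.5 nm:
E₂ = hc/λ₂ = 5.5975 eV
KE₂ = E₂ - φ = 5.5975 - 3.94 = 1.6575 eV

Ratio: KE₁/KE₂ = 2.2561/1.6575 = 1.3612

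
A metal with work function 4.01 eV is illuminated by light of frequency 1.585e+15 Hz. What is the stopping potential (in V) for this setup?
2.5450 V

The stopping potential V_s satisfies: eV_s = KE_max

First, find KE_max using Einstein's equation:
E_photon = hf = (6.626×10⁻³⁴ J·s)(1.585e+15 Hz) = 6.5550 eV
KE_max = E_photon - φ = 6.5550 - 4.01 = 2.5450 eV

Since eV_s = KE_max:
V_s = KE_max/e = 2.5450 V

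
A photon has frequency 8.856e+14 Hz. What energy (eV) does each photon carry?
3.6625 eV

Using E = hf:

E = hf = (6.626×10⁻³⁴ J·s)(8.856e+14 Hz)
E = 3.6625 eV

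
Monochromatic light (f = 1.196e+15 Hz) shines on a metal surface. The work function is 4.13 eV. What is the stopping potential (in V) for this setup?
0.8163 V

The stopping potential V_s satisfies: eV_s = KE_max

First, find KE_max using Einstein's equation:
E_photon = hf = (6.626×10⁻³⁴ J·s)(1.196e+15 Hz) = 4.9463 eV
KE_max = E_photon - φ = 4.9463 - 4.13 = 0.8163 eV

Since eV_s = KE_max:
V_s = KE_max/e = 0.8163 V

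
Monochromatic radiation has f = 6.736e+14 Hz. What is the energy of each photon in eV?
2.7858 eV

Using E = hf:

E = hf = (6.626×10⁻³⁴ J·s)(6.736e+14 Hz)
E = 2.7858 eV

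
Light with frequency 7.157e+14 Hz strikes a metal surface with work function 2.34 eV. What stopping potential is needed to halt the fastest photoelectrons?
0.6199 V

The stopping potential V_s satisfies: eV_s = KE_max

First, find KE_max using Einstein's equation:
E_photon = hf = (6.626×10⁻³⁴ J·s)(7.157e+14 Hz) = 2.9599 eV
KE_max = E_photon - φ = 2.9599 - 2.34 = 0.6199 eV

Since eV_s = KE_max:
V_s = KE_max/e = 0.6199 V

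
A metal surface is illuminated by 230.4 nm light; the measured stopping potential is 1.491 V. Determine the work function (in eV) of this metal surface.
3.89 eV

The stopping potential gives the maximum kinetic energy: KE_max = eV_s = 1.491 eV

From Einstein's photoelectric equation: KE_max = hc/λ - φ
Rearranging: φ = hc/λ - KE_max

Calculate photon energy:
E_photon = hc/λ = (6.626×10⁻³⁴ J·s)(3×10⁸ m/s) / (230.4×10⁻⁹ m) = 5.3813 eV

Therefore:
φ = 5.3813 - 1.491 = 3.89 eV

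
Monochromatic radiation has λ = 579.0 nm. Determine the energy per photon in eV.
2.1414 eV

Using E = hf = hc/λ:

E = hc/λ = (6.626×10⁻³⁴ J·s)(3×10⁸ m/s) / (579.0×10⁻⁹ m)
E = 2.1414 eV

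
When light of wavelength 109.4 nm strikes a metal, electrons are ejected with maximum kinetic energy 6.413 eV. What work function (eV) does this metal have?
4.92 eV

From Einstein's photoelectric equation: KE_max = hf - φ = hc/λ - φ

Rearranging for φ:
φ = hc/λ - KE_max

Calculate photon energy:
E_photon = hc/λ = 11.3331 eV

Therefore:
φ = 11.3331 - 6.413 = 4.92 eV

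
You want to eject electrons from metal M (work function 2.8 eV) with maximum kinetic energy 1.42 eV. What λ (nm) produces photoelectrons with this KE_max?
293.80 nm

From Einstein's equation: KE_max = hc/λ - φ

Rearranging for λ:
hc/λ = KE_max + φ
λ = hc/(KE_max + φ)

Required photon energy:
E_photon = KE_max + φ = 1.42 + 2.8 = 4.22 eV

Required wavelength:
λ = hc/E_photon = (6.626×10⁻³⁴)(3×10⁸) / (4.22 × 1.602×10⁻¹⁹)
λ = 293.80 nm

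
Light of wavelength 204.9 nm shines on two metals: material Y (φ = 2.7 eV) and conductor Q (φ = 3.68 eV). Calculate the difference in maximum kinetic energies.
0.9800 eV

Using KE_max = hc/λ - φ for each metal:

Photon energy: E = hc/λ = 6.0510 eV

For material Y (φ₁ = 2.7 eV):
KE₁ = E - φ₁ = 6.0510 - 2.7 = 3.3510 eV

For conductor Q (φ₂ = 3.68 eV):
KE₂ = E - φ₂ = 6.0510 - 3.68 = 2.3710 eV

Difference:
ΔKE = KE₁ - KE₂ = 3.3510 - 2.3710 = 0.9800 eV

Note: The difference equals the difference in work functions: 3.68 - 2.7 = 0.98 eV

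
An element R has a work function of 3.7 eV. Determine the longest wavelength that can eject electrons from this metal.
335.09 nm

The threshold wavelength is when the photon energy equals the work function:
hc/λ₀ = φ

Solving for λ₀:
λ₀ = hc/φ = (6.626×10⁻³⁴ J·s)(3×10⁸ m/s) / (3.7 eV × 1.602×10⁻¹⁹ J/eV)
λ₀ = 335.09 nm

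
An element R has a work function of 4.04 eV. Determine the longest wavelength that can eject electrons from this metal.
306.89 nm

The threshold wavelength is when the photon energy equals the work function:
hc/λ₀ = φ

Solving for λ₀:
λ₀ = hc/φ = (6.626×10⁻³⁴ J·s)(3×10⁸ m/s) / (4.04 eV × 1.602×10⁻¹⁹ J/eV)
λ₀ = 306.89 nm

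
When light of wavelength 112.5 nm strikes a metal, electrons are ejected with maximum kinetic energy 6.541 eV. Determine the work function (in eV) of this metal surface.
4.48 eV

From Einstein's photoelectric equation: KE_max = hf - φ = hc/λ - φ

Rearranging for φ:
φ = hc/λ - KE_max

Calculate photon energy:
E_photon = hc/λ = 11.0208 eV

Therefore:
φ = 11.0208 - 6.541 = 4.48 eV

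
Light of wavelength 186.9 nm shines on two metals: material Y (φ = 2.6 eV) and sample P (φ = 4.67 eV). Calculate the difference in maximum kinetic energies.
2.0700 eV

Using KE_max = hc/λ - φ for each metal:

Photon energy: E = hc/λ = 6.6337 eV

For material Y (φ₁ = 2.6 eV):
KE₁ = E - φ₁ = 6.6337 - 2.6 = 4.0337 eV

For sample P (φ₂ = 4.67 eV):
KE₂ = E - φ₂ = 6.6337 - 4.67 = 1.9637 eV

Difference:
ΔKE = KE₁ - KE₂ = 4.0337 - 1.9637 = 2.0700 eV

Note: The difference equals the difference in work functions: 4.67 - 2.6 = 2.07 eV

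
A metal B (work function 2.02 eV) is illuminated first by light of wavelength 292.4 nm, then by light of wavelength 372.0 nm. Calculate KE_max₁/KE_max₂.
1.6911

Using Einstein's equation: KE_max = hc/λ - φ

For λ₁ = 292.4 nm:
E₁ = hc/λ₁ = 4.2402 eV
KE₁ = E₁ - φ = 4.2402 - 2.02 = 2.2202 eV

For λ₂ = 372.0 nm:
E₂ = hc/λ₂ = 3.3329 eV
KE₂ = E₂ - φ = 3.3329 - 2.02 = 1.3129 eV

Ratio: KE₁/KE₂ = 2.2202/1.3129 = 1.6911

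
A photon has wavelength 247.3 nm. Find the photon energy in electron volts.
5.0135 eV

Using E = hf = hc/λ:

E = hc/λ = (6.626×10⁻³⁴ J·s)(3×10⁸ m/s) / (247.3×10⁻⁹ m)
E = 5.0135 eV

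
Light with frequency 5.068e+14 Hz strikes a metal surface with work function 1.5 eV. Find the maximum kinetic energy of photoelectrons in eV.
0.5960 eV

Using Einstein's photoelectric equation: KE_max = hf - φ

First, calculate the photon energy:
E_photon = hf = (6.626×10⁻³⁴ J·s)(5.068e+14 Hz)
E_photon = 2.0960 eV

Then, the maximum kinetic energy:
KE_max = E_photon - φ = 2.0960 eV - 1.5 eV = 0.5960 eV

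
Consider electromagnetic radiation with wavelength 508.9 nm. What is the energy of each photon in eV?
2.4363 eV

Using E = hf = hc/λ:

E = hc/λ = (6.626×10⁻³⁴ J·s)(3×10⁸ m/s) / (508.9×10⁻⁹ m)
E = 2.4363 eV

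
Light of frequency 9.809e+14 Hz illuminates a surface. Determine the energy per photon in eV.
4.0567 eV

Using E = hf:

E = hf = (6.626×10⁻³⁴ J·s)(9.809e+14 Hz)
E = 4.0567 eV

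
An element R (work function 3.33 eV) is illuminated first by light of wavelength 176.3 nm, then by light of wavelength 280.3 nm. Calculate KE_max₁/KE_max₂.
3.3867

Using Einstein's equation: KE_max = hc/λ - φ

For λ₁ = 176.3 nm:
E₁ = hc/λ₁ = 7.0326 eV
KE₁ = E₁ - φ = 7.0326 - 3.33 = 3.7026 eV

For λ₂ = 280.3 nm:
E₂ = hc/λ₂ = 4.4233 eV
KE₂ = E₂ - φ = 4.4233 - 3.33 = 1.0933 eV

Ratio: KE₁/KE₂ = 3.7026/1.0933 = 3.3867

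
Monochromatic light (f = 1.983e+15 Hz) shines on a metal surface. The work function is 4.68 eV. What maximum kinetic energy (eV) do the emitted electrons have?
3.5210 eV

Using Einstein's photoelectric equation: KE_max = hf - φ

First, calculate the photon energy:
E_photon = hf = (6.626×10⁻³⁴ J·s)(1.983e+15 Hz)
E_photon = 8.2010 eV

Then, the maximum kinetic energy:
KE_max = E_photon - φ = 8.2010 eV - 4.68 eV = 3.5210 eV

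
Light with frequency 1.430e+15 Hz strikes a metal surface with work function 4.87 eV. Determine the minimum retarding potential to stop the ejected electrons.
1.0440 V

The stopping potential V_s satisfies: eV_s = KE_max

First, find KE_max using Einstein's equation:
E_photon = hf = (6.626×10⁻³⁴ J·s)(1.430e+15 Hz) = 5.9140 eV
KE_max = E_photon - φ = 5.9140 - 4.87 = 1.0440 eV

Since eV_s = KE_max:
V_s = KE_max/e = 1.0440 V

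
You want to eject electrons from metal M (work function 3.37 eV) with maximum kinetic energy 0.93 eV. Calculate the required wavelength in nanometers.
288.34 nm

From Einstein's equation: KE_max = hc/λ - φ

Rearranging for λ:
hc/λ = KE_max + φ
λ = hc/(KE_max + φ)

Required photon energy:
E_photon = KE_max + φ = 0.93 + 3.37 = 4.30 eV

Required wavelength:
λ = hc/E_photon = (6.626×10⁻³⁴)(3×10⁸) / (4.30 × 1.602×10⁻¹⁹)
λ = 288.34 nm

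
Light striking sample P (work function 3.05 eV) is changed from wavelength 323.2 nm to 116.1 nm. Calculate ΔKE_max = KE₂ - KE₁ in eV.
6.8429 eV

Using Einstein's equation: KE_max = hc/λ - φ

For λ₁ = 323.2 nm:
KE₁ = hc/λ₁ - φ = 3.8361 - 3.05 = 0.7861 eV

For λ₂ = 116.1 nm:
KE₂ = hc/λ₂ - φ = 10.6791 - 3.05 = 7.6291 eV

Change in KE:
ΔKE = KE₂ - KE₁ = 7.6291 - 0.7861 = 6.8429 eV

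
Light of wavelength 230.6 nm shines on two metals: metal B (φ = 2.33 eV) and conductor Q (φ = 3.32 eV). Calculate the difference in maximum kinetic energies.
0.9900 eV

Using KE_max = hc/λ - φ for each metal:

Photon energy: E = hc/λ = 5.3766 eV

For metal B (φ₁ = 2.33 eV):
KE₁ = E - φ₁ = 5.3766 - 2.33 = 3.0466 eV

For conductor Q (φ₂ = 3.32 eV):
KE₂ = E - φ₂ = 5.3766 - 3.32 = 2.0566 eV

Difference:
ΔKE = KE₁ - KE₂ = 3.0466 - 2.0566 = 0.9900 eV

Note: The difference equals the difference in work functions: 3.32 - 2.33 = 0.99 eV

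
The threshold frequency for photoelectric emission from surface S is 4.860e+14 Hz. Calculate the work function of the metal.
2.01 eV

At the threshold frequency, photon energy equals work function:
φ = hf₀

Calculating:
φ = (6.626×10⁻³⁴ J·s)(4.860e+14 Hz)
φ = 2.01 eV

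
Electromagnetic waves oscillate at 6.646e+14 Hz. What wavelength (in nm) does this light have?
451.09 nm

Using the wave equation: c = fλ

Solving for wavelength:
λ = c/f = (3×10⁸ m/s) / (6.646e+14 Hz)
λ = 451.09 nm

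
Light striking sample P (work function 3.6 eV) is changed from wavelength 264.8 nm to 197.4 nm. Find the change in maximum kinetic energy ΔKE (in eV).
1.5987 eV

Using Einstein's equation: KE_max = hc/λ - φ

For λ₁ = 264.8 nm:
KE₁ = hc/λ₁ - φ = 4.6822 - 3.6 = 1.0822 eV

For λ₂ = 197.4 nm:
KE₂ = hc/λ₂ - φ = 6.2809 - 3.6 = 2.6809 eV

Change in KE:
ΔKE = KE₂ - KE₁ = 2.6809 - 1.0822 = 1.5987 eV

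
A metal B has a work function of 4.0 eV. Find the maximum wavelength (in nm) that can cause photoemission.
309.96 nm

The threshold wavelength is when the photon energy equals the work function:
hc/λ₀ = φ

Solving for λ₀:
λ₀ = hc/φ = (6.626×10⁻³⁴ J·s)(3×10⁸ m/s) / (4.0 eV × 1.602×10⁻¹⁹ J/eV)
λ₀ = 309.96 nm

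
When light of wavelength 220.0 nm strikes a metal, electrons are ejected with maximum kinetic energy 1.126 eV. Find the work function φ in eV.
4.51 eV

From Einstein's photoelectric equation: KE_max = hf - φ = hc/λ - φ

Rearranging for φ:
φ = hc/λ - KE_max

Calculate photon energy:
E_photon = hc/λ = 5.6356 eV

Therefore:
φ = 5.6356 - 1.126 = 4.51 eV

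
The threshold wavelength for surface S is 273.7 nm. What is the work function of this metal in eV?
4.53 eV

At the threshold wavelength, photon energy equals work function:
φ = hc/λ₀

Calculating:
φ = (6.626×10⁻³⁴ J·s)(3×10⁸ m/s) / (273.7×10⁻⁹ m)
φ = 4.53 eV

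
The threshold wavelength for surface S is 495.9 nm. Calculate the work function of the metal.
2.50 eV

At the threshold wavelength, photon energy equals work function:
φ = hc/λ₀

Calculating:
φ = (6.626×10⁻³⁴ J·s)(3×10⁸ m/s) / (495.9×10⁻⁹ m)
φ = 2.50 eV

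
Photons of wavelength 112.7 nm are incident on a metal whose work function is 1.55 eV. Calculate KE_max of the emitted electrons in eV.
9.4513 eV

Using Einstein's photoelectric equation: KE_max = hf - φ = hc/λ - φ

First, calculate the photon energy:
E_photon = hc/λ = (6.626×10⁻³⁴ J·s)(3×10⁸ m/s) / (112.7×10⁻⁹ m)
E_photon = 11.0013 eV

Then, the maximum kinetic energy:
KE_max = E_photon - φ = 11.0013 eV - 1.55 eV = 9.4513 eV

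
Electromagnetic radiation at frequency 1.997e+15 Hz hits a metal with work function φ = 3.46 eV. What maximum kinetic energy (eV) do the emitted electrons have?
4.7989 eV

Using Einstein's photoelectric equation: KE_max = hf - φ

First, calculate the photon energy:
E_photon = hf = (6.626×10⁻³⁴ J·s)(1.997e+15 Hz)
E_photon = 8.2589 eV

Then, the maximum kinetic energy:
KE_max = E_photon - φ = 8.2589 eV - 3.46 eV = 4.7989 eV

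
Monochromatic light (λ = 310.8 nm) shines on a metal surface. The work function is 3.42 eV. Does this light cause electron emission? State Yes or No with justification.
Yes

For photoemission, the photon energy must exceed the work function.

Photon energy: E = hc/λ = 3.9892 eV
Work function: φ = 3.42 eV

Since E_photon (3.9892 eV) > φ (3.42 eV), photoemission WILL occur.
The threshold wavelength is λ₀ = hc/φ = 362.5 nm.
Since 310.8 nm < 362.5 nm, the light has sufficient energy.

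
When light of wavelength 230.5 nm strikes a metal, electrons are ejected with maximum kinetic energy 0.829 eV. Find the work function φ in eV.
4.55 eV

From Einstein's photoelectric equation: KE_max = hf - φ = hc/λ - φ

Rearranging for φ:
φ = hc/λ - KE_max

Calculate photon energy:
E_photon = hc/λ = 5.3789 eV

Therefore:
φ = 5.3789 - 0.829 = 4.55 eV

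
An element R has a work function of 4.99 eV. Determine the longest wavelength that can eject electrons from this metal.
248.47 nm

The threshold wavelength is when the photon energy equals the work function:
hc/λ₀ = φ

Solving for λ₀:
λ₀ = hc/φ = (6.626×10⁻³⁴ J·s)(3×10⁸ m/s) / (4.99 eV × 1.602×10⁻¹⁹ J/eV)
λ₀ = 248.47 nm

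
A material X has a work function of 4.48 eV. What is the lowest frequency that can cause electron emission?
1.0833e+15 Hz

The threshold frequency is when the photon energy equals the work function:
hf₀ = φ

Solving for f₀:
f₀ = φ/h = (4.48 eV × 1.602×10⁻¹⁹ J/eV) / (6.626×10⁻³⁴ J·s)
f₀ = 1.0833e+15 Hz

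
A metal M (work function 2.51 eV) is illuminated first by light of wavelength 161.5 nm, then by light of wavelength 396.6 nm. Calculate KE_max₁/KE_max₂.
8.3856

Using Einstein's equation: KE_max = hc/λ - φ

For λ₁ = 161.5 nm:
E₁ = hc/λ₁ = 7.6770 eV
KE₁ = E₁ - φ = 7.6770 - 2.51 = 5.1670 eV

For λ₂ = 396.6 nm:
E₂ = hc/λ₂ = 3.1262 eV
KE₂ = E₂ - φ = 3.1262 - 2.51 = 0.6162 eV

Ratio: KE₁/KE₂ = 5.1670/0.6162 = 8.3856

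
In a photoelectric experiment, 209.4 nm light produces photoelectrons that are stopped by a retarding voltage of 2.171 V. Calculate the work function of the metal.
3.75 eV

The stopping potential gives the maximum kinetic energy: KE_max = eV_s = 2.171 eV

From Einstein's photoelectric equation: KE_max = hc/λ - φ
Rearranging: φ = hc/λ - KE_max

Calculate photon energy:
E_photon = hc/λ = (6.626×10⁻³⁴ J·s)(3×10⁸ m/s) / (209.4×10⁻⁹ m) = 5.9209 eV

Therefore:
φ = 5.9209 - 2.171 = 3.75 eV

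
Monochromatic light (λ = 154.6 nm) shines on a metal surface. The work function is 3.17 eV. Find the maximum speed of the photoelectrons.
1.3061e+06 m/s

First, find the maximum kinetic energy:
E_photon = hc/λ = 8.0197 eV
KE_max = E_photon - φ = 8.0197 - 3.17 = 4.8497 eV

Convert to Joules: KE_max = 4.8497 × 1.602×10⁻¹⁹ J = 7.7700e-19 J

Then use KE = ½mv² to find velocity:
v = √(2·KE/m) = √(2 × 7.7700e-19 J / 9.109e-31 kg)
v = 1.3061e+06 m/s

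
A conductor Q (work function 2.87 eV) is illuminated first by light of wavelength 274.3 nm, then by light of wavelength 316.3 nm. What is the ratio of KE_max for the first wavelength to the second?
1.5717

Using Einstein's equation: KE_max = hc/λ - φ

For λ₁ = 274.3 nm:
E₁ = hc/λ₁ = 4.5200 eV
KE₁ = E₁ - φ = 4.5200 - 2.87 = 1.6500 eV

For λ₂ = 316.3 nm:
E₂ = hc/λ₂ = 3.9198 eV
KE₂ = E₂ - φ = 3.9198 - 2.87 = 1.0498 eV

Ratio: KE₁/KE₂ = 1.6500/1.0498 = 1.5717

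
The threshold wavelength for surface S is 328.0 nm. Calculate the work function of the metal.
3.78 eV

At the threshold wavelength, photon energy equals work function:
φ = hc/λ₀

Calculating:
φ = (6.626×10⁻³⁴ J·s)(3×10⁸ m/s) / (328.0×10⁻⁹ m)
φ = 3.78 eV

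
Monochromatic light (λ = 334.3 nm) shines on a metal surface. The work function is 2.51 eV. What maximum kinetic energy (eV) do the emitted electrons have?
1.1988 eV

Using Einstein's photoelectric equation: KE_max = hf - φ = hc/λ - φ

First, calculate the photon energy:
E_photon = hc/λ = (6.626×10⁻³⁴ J·s)(3×10⁸ m/s) / (334.3×10⁻⁹ m)
E_photon = 3.7088 eV

Then, the maximum kinetic energy:
KE_max = E_photon - φ = 3.7088 eV - 2.51 eV = 1.1988 eV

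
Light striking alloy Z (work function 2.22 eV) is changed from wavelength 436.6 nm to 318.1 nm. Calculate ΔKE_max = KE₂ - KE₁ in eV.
1.0579 eV

Using Einstein's equation: KE_max = hc/λ - φ

For λ₁ = 436.6 nm:
KE₁ = hc/λ₁ - φ = 2.8398 - 2.22 = 0.6198 eV

For λ₂ = 318.1 nm:
KE₂ = hc/λ₂ - φ = 3.8976 - 2.22 = 1.6776 eV

Change in KE:
ΔKE = KE₂ - KE₁ = 1.6776 - 0.6198 = 1.0579 eV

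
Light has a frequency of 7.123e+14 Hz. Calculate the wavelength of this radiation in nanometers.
420.88 nm

Using the wave equation: c = fλ

Solving for wavelength:
λ = c/f = (3×10⁸ m/s) / (7.123e+14 Hz)
λ = 420.88 nm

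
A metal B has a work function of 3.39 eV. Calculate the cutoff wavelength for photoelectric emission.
365.74 nm

The threshold wavelength is when the photon energy equals the work function:
hc/λ₀ = φ

Solving for λ₀:
λ₀ = hc/φ = (6.626×10⁻³⁴ J·s)(3×10⁸ m/s) / (3.39 eV × 1.602×10⁻¹⁹ J/eV)
λ₀ = 365.74 nm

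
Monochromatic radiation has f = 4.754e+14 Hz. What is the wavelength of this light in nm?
630.61 nm

Using the wave equation: c = fλ

Solving for wavelength:
λ = c/f = (3×10⁸ m/s) / (4.754e+14 Hz)
λ = 630.61 nm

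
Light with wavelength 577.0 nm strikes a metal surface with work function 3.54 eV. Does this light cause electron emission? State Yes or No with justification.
No

For photoemission, the photon energy must exceed the work function.

Photon energy: E = hc/λ = 2.1488 eV
Work function: φ = 3.54 eV

Since E_photon (2.1488 eV) < φ (3.54 eV), photoemission will NOT occur.
The threshold wavelength is λ₀ = hc/φ = 350.2 nm.
Since 577.0 nm > 350.2 nm, the photons lack sufficient energy.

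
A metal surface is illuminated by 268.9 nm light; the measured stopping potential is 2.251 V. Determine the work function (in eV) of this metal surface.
2.36 eV

The stopping potential gives the maximum kinetic energy: KE_max = eV_s = 2.251 eV

From Einstein's photoelectric equation: KE_max = hc/λ - φ
Rearranging: φ = hc/λ - KE_max

Calculate photon energy:
E_photon = hc/λ = (6.626×10⁻³⁴ J·s)(3×10⁸ m/s) / (268.9×10⁻⁹ m) = 4.6108 eV

Therefore:
φ = 4.6108 - 2.251 = 2.36 eV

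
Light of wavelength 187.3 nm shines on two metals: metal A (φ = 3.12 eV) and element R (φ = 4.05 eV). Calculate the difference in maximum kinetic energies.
0.9300 eV

Using KE_max = hc/λ - φ for each metal:

Photon energy: E = hc/λ = 6.6196 eV

For metal A (φ₁ = 3.12 eV):
KE₁ = E - φ₁ = 6.6196 - 3.12 = 3.4996 eV

For element R (φ₂ = 4.05 eV):
KE₂ = E - φ₂ = 6.6196 - 4.05 = 2.5696 eV

Difference:
ΔKE = KE₁ - KE₂ = 3.4996 - 2.5696 = 0.9300 eV

Note: The difference equals the difference in work functions: 4.05 - 3.12 = 0.93 eV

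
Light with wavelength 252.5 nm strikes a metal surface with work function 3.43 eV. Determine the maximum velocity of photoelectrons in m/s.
7.2160e+05 m/s

First, find the maximum kinetic energy:
E_photon = hc/λ = 4.9103 eV
KE_max = E_photon - φ = 4.9103 - 3.43 = 1.4803 eV

Convert to Joules: KE_max = 1.4803 × 1.602×10⁻¹⁹ J = 2.3716e-19 J

Then use KE = ½mv² to find velocity:
v = √(2·KE/m) = √(2 × 2.3716e-19 J / 9.109e-31 kg)
v = 7.2160e+05 m/s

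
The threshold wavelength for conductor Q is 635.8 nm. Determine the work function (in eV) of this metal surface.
1.95 eV

At the threshold wavelength, photon energy equals work function:
φ = hc/λ₀

Calculating:
φ = (6.626×10⁻³⁴ J·s)(3×10⁸ m/s) / (635.8×10⁻⁹ m)
φ = 1.95 eV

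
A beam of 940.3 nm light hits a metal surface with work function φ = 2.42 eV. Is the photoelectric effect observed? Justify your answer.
No

For photoemission, the photon energy must exceed the work function.

Photon energy: E = hc/λ = 1.3186 eV
Work function: φ = 2.42 eV

Since E_photon (1.3186 eV) < φ (2.42 eV), photoemission will NOT occur.
The threshold wavelength is λ₀ = hc/φ = 512.3 nm.
Since 940.3 nm > 512.3 nm, the photons lack sufficient energy.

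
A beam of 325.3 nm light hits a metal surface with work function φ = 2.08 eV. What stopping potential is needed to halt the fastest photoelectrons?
1.7314 V

The stopping potential V_s satisfies: eV_s = KE_max

First, find KE_max using Einstein's equation:
E_photon = hc/λ = 3.8114 eV
KE_max = E_photon - φ = 3.8114 - 2.08 = 1.7314 eV

Since eV_s = KE_max:
V_s = KE_max/e = 1.7314 V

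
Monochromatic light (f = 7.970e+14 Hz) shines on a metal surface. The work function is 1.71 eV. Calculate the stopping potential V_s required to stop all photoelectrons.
1.5861 V

The stopping potential V_s satisfies: eV_s = KE_max

First, find KE_max using Einstein's equation:
E_photon = hf = (6.626×10⁻³⁴ J·s)(7.970e+14 Hz) = 3.2961 eV
KE_max = E_photon - φ = 3.2961 - 1.71 = 1.5861 eV

Since eV_s = KE_max:
V_s = KE_max/e = 1.5861 V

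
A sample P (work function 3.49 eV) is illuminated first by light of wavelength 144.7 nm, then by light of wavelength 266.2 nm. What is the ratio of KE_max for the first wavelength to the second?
4.3496

Using Einstein's equation: KE_max = hc/λ - φ

For λ₁ = 144.7 nm:
E₁ = hc/λ₁ = 8.5684 eV
KE₁ = E₁ - φ = 8.5684 - 3.49 = 5.0784 eV

For λ₂ = 266.2 nm:
E₂ = hc/λ₂ = 4.6576 eV
KE₂ = E₂ - φ = 4.6576 - 3.49 = 1.1676 eV

Ratio: KE₁/KE₂ = 5.0784/1.1676 = 4.3496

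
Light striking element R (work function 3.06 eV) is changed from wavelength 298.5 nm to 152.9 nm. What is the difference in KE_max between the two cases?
3.9553 eV

Using Einstein's equation: KE_max = hc/λ - φ

For λ₁ = 298.5 nm:
KE₁ = hc/λ₁ - φ = 4.1536 - 3.06 = 1.0936 eV

For λ₂ = 152.9 nm:
KE₂ = hc/λ₂ - φ = 8.1088 - 3.06 = 5.0488 eV

Change in KE:
ΔKE = KE₂ - KE₁ = 5.0488 - 1.0936 = 3.9553 eV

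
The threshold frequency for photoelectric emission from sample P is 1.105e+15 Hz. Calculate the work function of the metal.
4.57 eV

At the threshold frequency, photon energy equals work function:
φ = hf₀

Calculating:
φ = (6.626×10⁻³⁴ J·s)(1.105e+15 Hz)
φ = 4.57 eV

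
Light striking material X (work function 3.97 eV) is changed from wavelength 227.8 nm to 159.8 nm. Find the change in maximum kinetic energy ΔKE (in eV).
2.3160 eV

Using Einstein's equation: KE_max = hc/λ - φ

For λ₁ = 227.8 nm:
KE₁ = hc/λ₁ - φ = 5.4427 - 3.97 = 1.4727 eV

For λ₂ = 159.8 nm:
KE₂ = hc/λ₂ - φ = 7.7587 - 3.97 = 3.7887 eV

Change in KE:
ΔKE = KE₂ - KE₁ = 3.7887 - 1.4727 = 2.3160 eV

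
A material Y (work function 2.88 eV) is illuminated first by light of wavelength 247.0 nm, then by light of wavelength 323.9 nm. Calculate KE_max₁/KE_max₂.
2.2573

Using Einstein's equation: KE_max = hc/λ - φ

For λ₁ = 247.0 nm:
E₁ = hc/λ₁ = 5.0196 eV
KE₁ = E₁ - φ = 5.0196 - 2.88 = 2.1396 eV

For λ₂ = 323.9 nm:
E₂ = hc/λ₂ = 3.8279 eV
KE₂ = E₂ - φ = 3.8279 - 2.88 = 0.9479 eV

Ratio: KE₁/KE₂ = 2.1396/0.9479 = 2.2573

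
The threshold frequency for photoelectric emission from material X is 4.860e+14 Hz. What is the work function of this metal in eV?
2.01 eV

At the threshold frequency, photon energy equals work function:
φ = hf₀

Calculating:
φ = (6.626×10⁻³⁴ J·s)(4.860e+14 Hz)
φ = 2.01 eV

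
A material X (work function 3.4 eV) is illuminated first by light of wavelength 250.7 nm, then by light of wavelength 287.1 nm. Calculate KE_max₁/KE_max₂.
1.6827

Using Einstein's equation: KE_max = hc/λ - φ

For λ₁ = 250.7 nm:
E₁ = hc/λ₁ = 4.9455 eV
KE₁ = E₁ - φ = 4.9455 - 3.4 = 1.5455 eV

For λ₂ = 287.1 nm:
E₂ = hc/λ₂ = 4.3185 eV
KE₂ = E₂ - φ = 4.3185 - 3.4 = 0.9185 eV

Ratio: KE₁/KE₂ = 1.5455/0.9185 = 1.6827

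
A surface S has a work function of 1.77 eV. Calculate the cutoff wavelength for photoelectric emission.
700.48 nm

The threshold wavelength is when the photon energy equals the work function:
hc/λ₀ = φ

Solving for λ₀:
λ₀ = hc/φ = (6.626×10⁻³⁴ J·s)(3×10⁸ m/s) / (1.77 eV × 1.602×10⁻¹⁹ J/eV)
λ₀ = 700.48 nm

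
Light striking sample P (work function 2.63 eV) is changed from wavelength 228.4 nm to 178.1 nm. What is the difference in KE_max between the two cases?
1.5331 eV

Using Einstein's equation: KE_max = hc/λ - φ

For λ₁ = 228.4 nm:
KE₁ = hc/λ₁ - φ = 5.4284 - 2.63 = 2.7984 eV

For λ₂ = 178.1 nm:
KE₂ = hc/λ₂ - φ = 6.9615 - 2.63 = 4.3315 eV

Change in KE:
ΔKE = KE₂ - KE₁ = 4.3315 - 2.7984 = 1.5331 eV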